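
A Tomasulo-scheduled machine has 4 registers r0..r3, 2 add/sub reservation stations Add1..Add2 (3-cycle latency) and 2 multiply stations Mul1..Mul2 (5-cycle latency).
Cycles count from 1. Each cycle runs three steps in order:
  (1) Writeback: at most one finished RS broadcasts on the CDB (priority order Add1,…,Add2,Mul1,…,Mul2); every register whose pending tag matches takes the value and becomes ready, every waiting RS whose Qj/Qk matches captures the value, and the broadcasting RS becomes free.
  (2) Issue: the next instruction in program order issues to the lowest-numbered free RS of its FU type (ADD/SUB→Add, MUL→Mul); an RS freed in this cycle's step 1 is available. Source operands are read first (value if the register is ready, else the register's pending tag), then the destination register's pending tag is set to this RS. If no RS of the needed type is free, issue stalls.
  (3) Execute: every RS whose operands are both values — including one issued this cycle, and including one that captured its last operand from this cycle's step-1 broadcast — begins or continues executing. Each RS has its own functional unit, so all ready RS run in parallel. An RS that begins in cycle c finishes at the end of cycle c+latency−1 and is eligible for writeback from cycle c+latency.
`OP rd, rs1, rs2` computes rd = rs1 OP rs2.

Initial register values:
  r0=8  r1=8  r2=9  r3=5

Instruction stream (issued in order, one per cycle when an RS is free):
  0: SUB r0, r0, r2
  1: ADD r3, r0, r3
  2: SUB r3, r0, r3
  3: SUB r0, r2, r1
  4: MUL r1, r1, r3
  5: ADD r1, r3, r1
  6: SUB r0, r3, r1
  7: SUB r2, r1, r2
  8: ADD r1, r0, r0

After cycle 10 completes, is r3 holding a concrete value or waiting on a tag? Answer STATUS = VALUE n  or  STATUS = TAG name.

  c1: issue SUB r0<-Add1  regs: r0:Add1,r1:8,r2:9,r3:5
  c2: issue ADD r3<-Add2  regs: r0:Add1,r1:8,r2:9,r3:Add2
  c3: stall  regs: r0:Add1,r1:8,r2:9,r3:Add2
  c4: CDB Add1=-1; issue SUB r3<-Add1  regs: r0:-1,r1:8,r2:9,r3:Add1
  c5: stall  regs: r0:-1,r1:8,r2:9,r3:Add1
  c6: stall  regs: r0:-1,r1:8,r2:9,r3:Add1
  c7: CDB Add2=4; issue SUB r0<-Add2  regs: r0:Add2,r1:8,r2:9,r3:Add1
  c8: issue MUL r1<-Mul1  regs: r0:Add2,r1:Mul1,r2:9,r3:Add1
  c9: stall  regs: r0:Add2,r1:Mul1,r2:9,r3:Add1
  c10: CDB Add1=-5; issue ADD r1<-Add1  regs: r0:Add2,r1:Add1,r2:9,r3:-5

STATUS = VALUE -5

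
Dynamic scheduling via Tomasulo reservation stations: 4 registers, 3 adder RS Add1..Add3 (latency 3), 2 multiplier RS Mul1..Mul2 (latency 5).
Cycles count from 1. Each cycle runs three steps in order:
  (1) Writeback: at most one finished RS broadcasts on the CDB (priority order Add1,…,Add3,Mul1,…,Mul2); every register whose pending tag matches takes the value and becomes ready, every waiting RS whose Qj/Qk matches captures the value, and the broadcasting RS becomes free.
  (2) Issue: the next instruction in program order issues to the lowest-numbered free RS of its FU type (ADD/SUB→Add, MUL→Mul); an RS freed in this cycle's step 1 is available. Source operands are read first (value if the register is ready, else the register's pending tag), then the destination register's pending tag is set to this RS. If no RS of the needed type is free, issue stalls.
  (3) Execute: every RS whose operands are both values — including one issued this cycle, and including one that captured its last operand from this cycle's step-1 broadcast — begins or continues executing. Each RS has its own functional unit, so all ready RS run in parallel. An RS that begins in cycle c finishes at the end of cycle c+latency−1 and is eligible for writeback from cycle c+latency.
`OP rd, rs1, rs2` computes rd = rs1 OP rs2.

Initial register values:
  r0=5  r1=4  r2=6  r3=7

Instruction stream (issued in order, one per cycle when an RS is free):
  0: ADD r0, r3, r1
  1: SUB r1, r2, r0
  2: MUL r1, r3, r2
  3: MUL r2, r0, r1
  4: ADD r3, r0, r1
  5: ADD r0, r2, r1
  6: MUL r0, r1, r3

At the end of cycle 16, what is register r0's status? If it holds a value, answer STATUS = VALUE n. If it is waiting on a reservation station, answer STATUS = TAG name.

c1: issue ADD r0<-Add1 | r0:Add1,r1:4,r2:6,r3:7
c2: issue SUB r1<-Add2 | r0:Add1,r1:Add2,r2:6,r3:7
c3: issue MUL r1<-Mul1 | r0:Add1,r1:Mul1,r2:6,r3:7
c4: CDB Add1=11; issue MUL r2<-Mul2 | r0:11,r1:Mul1,r2:Mul2,r3:7
c5: issue ADD r3<-Add1 | r0:11,r1:Mul1,r2:Mul2,r3:Add1
c6: issue ADD r0<-Add3 | r0:Add3,r1:Mul1,r2:Mul2,r3:Add1
c7: CDB Add2=-5; stall | r0:Add3,r1:Mul1,r2:Mul2,r3:Add1
c8: CDB Mul1=42; issue MUL r0<-Mul1 | r0:Mul1,r1:42,r2:Mul2,r3:Add1
c9: - | r0:Mul1,r1:42,r2:Mul2,r3:Add1
c10: - | r0:Mul1,r1:42,r2:Mul2,r3:Add1
c11: CDB Add1=53 | r0:Mul1,r1:42,r2:Mul2,r3:53
c12: - | r0:Mul1,r1:42,r2:Mul2,r3:53
c13: CDB Mul2=462 | r0:Mul1,r1:42,r2:462,r3:53
c14: - | r0:Mul1,r1:42,r2:462,r3:53
c15: - | r0:Mul1,r1:42,r2:462,r3:53
c16: CDB Add3=504 | r0:Mul1,r1:42,r2:462,r3:53

STATUS = TAG Mul1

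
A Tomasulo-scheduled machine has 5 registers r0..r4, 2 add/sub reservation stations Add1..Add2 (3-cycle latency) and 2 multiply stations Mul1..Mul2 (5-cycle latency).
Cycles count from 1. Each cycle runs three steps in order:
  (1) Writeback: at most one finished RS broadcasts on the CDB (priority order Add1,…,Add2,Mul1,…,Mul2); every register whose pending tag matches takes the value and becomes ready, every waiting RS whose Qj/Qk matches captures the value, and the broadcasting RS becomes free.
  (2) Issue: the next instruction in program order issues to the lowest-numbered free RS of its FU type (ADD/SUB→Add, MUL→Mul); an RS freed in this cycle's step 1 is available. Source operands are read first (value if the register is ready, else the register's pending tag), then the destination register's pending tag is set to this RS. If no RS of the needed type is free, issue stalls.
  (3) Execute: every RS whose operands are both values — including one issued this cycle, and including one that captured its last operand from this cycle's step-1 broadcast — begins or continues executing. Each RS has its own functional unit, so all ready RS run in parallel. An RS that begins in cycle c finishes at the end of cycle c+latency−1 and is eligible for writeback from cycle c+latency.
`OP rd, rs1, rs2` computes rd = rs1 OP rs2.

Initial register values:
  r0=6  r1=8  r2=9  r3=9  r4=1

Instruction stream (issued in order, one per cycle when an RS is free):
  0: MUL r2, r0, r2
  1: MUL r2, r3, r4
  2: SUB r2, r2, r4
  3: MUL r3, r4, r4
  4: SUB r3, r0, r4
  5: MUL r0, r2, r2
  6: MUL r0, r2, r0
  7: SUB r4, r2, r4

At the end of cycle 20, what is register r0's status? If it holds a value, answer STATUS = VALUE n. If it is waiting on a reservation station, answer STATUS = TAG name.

cycle 1: issue MUL r2<-Mul1 // r0:6,r1:8,r2:Mul1,r3:9,r4:1
cycle 2: issue MUL r2<-Mul2 // r0:6,r1:8,r2:Mul2,r3:9,r4:1
cycle 3: issue SUB r2<-Add1 // r0:6,r1:8,r2:Add1,r3:9,r4:1
cycle 4: stall // r0:6,r1:8,r2:Add1,r3:9,r4:1
cycle 5: stall // r0:6,r1:8,r2:Add1,r3:9,r4:1
cycle 6: CDB Mul1=54; issue MUL r3<-Mul1 // r0:6,r1:8,r2:Add1,r3:Mul1,r4:1
cycle 7: CDB Mul2=9; issue SUB r3<-Add2 // r0:6,r1:8,r2:Add1,r3:Add2,r4:1
cycle 8: issue MUL r0<-Mul2 // r0:Mul2,r1:8,r2:Add1,r3:Add2,r4:1
cycle 9: stall // r0:Mul2,r1:8,r2:Add1,r3:Add2,r4:1
cycle 10: CDB Add1=8; stall // r0:Mul2,r1:8,r2:8,r3:Add2,r4:1
cycle 11: CDB Add2=5; stall // r0:Mul2,r1:8,r2:8,r3:5,r4:1
cycle 12: CDB Mul1=1; issue MUL r0<-Mul1 // r0:Mul1,r1:8,r2:8,r3:5,r4:1
cycle 13: issue SUB r4<-Add1 // r0:Mul1,r1:8,r2:8,r3:5,r4:Add1
cycle 14: - // r0:Mul1,r1:8,r2:8,r3:5,r4:Add1
cycle 15: CDB Mul2=64 // r0:Mul1,r1:8,r2:8,r3:5,r4:Add1
cycle 16: CDB Add1=7 // r0:Mul1,r1:8,r2:8,r3:5,r4:7
cycle 17: - // r0:Mul1,r1:8,r2:8,r3:5,r4:7
cycle 18: - // r0:Mul1,r1:8,r2:8,r3:5,r4:7
cycle 19: - // r0:Mul1,r1:8,r2:8,r3:5,r4:7
cycle 20: CDB Mul1=512 // r0:512,r1:8,r2:8,r3:5,r4:7

STATUS = VALUE 512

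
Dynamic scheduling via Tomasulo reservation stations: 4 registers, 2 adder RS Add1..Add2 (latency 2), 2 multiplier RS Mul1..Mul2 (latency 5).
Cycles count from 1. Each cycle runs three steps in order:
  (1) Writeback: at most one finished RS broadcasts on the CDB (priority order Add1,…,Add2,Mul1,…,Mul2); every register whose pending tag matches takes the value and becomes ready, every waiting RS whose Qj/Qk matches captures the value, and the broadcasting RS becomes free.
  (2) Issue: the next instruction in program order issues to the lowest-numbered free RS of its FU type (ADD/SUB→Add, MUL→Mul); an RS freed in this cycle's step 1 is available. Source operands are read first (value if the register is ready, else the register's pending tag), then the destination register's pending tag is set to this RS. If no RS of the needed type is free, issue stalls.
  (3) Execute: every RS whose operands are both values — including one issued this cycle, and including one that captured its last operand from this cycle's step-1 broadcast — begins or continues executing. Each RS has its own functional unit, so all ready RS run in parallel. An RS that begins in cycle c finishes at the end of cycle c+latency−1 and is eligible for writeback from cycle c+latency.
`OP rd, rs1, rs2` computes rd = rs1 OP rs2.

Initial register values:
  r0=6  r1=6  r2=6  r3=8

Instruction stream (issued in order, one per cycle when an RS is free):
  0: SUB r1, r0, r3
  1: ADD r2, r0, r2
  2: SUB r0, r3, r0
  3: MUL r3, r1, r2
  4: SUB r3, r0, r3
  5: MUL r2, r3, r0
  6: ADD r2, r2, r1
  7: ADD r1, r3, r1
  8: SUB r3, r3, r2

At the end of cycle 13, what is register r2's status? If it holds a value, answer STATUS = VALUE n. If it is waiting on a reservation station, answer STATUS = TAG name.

c1: issue SUB r1<-Add1 | r0:6,r1:Add1,r2:6,r3:8
c2: issue ADD r2<-Add2 | r0:6,r1:Add1,r2:Add2,r3:8
c3: CDB Add1=-2; issue SUB r0<-Add1 | r0:Add1,r1:-2,r2:Add2,r3:8
c4: CDB Add2=12; issue MUL r3<-Mul1 | r0:Add1,r1:-2,r2:12,r3:Mul1
c5: CDB Add1=2; issue SUB r3<-Add1 | r0:2,r1:-2,r2:12,r3:Add1
c6: issue MUL r2<-Mul2 | r0:2,r1:-2,r2:Mul2,r3:Add1
c7: issue ADD r2<-Add2 | r0:2,r1:-2,r2:Add2,r3:Add1
c8: stall | r0:2,r1:-2,r2:Add2,r3:Add1
c9: CDB Mul1=-24; stall | r0:2,r1:-2,r2:Add2,r3:Add1
c10: stall | r0:2,r1:-2,r2:Add2,r3:Add1
c11: CDB Add1=26; issue ADD r1<-Add1 | r0:2,r1:Add1,r2:Add2,r3:26
c12: stall | r0:2,r1:Add1,r2:Add2,r3:26
c13: CDB Add1=24; issue SUB r3<-Add1 | r0:2,r1:24,r2:Add2,r3:Add1

STATUS = TAG Add2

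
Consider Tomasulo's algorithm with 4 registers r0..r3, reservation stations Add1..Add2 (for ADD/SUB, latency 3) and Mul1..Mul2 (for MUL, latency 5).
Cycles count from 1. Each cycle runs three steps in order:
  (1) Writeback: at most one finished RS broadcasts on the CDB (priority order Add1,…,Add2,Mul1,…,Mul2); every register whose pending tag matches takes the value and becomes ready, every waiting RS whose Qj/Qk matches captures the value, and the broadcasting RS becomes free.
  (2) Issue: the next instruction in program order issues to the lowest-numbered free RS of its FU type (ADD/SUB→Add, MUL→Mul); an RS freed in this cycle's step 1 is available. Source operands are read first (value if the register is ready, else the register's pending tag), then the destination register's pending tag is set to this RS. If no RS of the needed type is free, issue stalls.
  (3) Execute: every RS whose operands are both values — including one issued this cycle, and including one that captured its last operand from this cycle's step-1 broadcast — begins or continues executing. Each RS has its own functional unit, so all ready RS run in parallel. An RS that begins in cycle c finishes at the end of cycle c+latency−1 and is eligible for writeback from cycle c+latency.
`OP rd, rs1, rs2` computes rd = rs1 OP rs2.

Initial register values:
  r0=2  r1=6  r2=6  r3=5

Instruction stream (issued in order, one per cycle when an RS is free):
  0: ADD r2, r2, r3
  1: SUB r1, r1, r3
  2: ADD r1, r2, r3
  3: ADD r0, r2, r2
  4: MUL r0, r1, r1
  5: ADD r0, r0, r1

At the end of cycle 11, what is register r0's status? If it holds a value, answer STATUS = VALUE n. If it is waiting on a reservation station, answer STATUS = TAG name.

cycle 1: issue ADD r2<-Add1 // r0:2,r1:6,r2:Add1,r3:5
cycle 2: issue SUB r1<-Add2 // r0:2,r1:Add2,r2:Add1,r3:5
cycle 3: stall // r0:2,r1:Add2,r2:Add1,r3:5
cycle 4: CDB Add1=11; issue ADD r1<-Add1 // r0:2,r1:Add1,r2:11,r3:5
cycle 5: CDB Add2=1; issue ADD r0<-Add2 // r0:Add2,r1:Add1,r2:11,r3:5
cycle 6: issue MUL r0<-Mul1 // r0:Mul1,r1:Add1,r2:11,r3:5
cycle 7: CDB Add1=16; issue ADD r0<-Add1 // r0:Add1,r1:16,r2:11,r3:5
cycle 8: CDB Add2=22 // r0:Add1,r1:16,r2:11,r3:5
cycle 9: - // r0:Add1,r1:16,r2:11,r3:5
cycle 10: - // r0:Add1,r1:16,r2:11,r3:5
cycle 11: - // r0:Add1,r1:16,r2:11,r3:5

STATUS = TAG Add1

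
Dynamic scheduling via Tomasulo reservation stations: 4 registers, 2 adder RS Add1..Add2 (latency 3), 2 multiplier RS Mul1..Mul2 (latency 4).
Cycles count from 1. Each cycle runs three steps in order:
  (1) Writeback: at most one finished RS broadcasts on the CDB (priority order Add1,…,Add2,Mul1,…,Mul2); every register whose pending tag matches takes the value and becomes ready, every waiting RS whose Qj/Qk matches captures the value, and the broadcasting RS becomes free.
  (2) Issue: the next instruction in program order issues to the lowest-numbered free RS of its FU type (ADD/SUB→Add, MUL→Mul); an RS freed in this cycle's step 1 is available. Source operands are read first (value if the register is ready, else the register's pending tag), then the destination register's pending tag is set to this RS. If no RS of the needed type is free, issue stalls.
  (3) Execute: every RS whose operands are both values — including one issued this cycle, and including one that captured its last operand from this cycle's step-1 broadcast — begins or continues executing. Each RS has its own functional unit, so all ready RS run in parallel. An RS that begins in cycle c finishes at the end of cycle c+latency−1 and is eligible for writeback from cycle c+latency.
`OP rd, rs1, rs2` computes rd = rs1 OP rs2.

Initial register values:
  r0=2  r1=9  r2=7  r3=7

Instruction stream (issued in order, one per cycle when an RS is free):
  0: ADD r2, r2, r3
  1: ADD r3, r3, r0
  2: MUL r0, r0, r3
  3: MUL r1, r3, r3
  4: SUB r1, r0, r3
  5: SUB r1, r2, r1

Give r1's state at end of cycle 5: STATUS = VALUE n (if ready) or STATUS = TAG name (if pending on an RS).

c1: issue ADD r2<-Add1 | r0:2,r1:9,r2:Add1,r3:7
c2: issue ADD r3<-Add2 | r0:2,r1:9,r2:Add1,r3:Add2
c3: issue MUL r0<-Mul1 | r0:Mul1,r1:9,r2:Add1,r3:Add2
c4: CDB Add1=14; issue MUL r1<-Mul2 | r0:Mul1,r1:Mul2,r2:14,r3:Add2
c5: CDB Add2=9; issue SUB r1<-Add1 | r0:Mul1,r1:Add1,r2:14,r3:9

STATUS = TAG Add1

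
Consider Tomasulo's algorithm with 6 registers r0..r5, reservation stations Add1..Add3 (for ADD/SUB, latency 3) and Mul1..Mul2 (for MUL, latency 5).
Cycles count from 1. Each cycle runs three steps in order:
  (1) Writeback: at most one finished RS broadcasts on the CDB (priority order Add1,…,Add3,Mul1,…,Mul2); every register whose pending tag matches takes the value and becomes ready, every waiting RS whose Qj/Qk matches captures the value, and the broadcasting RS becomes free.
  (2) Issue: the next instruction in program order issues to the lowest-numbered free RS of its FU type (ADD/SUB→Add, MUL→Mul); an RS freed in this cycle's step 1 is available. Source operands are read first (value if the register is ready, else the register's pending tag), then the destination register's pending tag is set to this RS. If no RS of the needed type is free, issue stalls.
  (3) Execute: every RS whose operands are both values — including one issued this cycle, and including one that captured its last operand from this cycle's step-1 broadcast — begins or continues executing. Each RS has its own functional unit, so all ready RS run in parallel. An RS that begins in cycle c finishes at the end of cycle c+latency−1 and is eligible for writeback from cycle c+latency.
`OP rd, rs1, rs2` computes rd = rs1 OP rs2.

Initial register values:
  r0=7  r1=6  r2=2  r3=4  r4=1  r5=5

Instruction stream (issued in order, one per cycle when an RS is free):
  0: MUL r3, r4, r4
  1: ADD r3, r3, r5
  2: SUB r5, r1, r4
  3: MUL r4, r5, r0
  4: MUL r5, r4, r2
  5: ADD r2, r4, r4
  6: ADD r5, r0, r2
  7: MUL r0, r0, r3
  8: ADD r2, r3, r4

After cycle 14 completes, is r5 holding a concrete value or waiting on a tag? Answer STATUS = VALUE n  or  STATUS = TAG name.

STATUS = TAG Add3

c1: issue MUL r3<-Mul1 | r0:7,r1:6,r2:2,r3:Mul1,r4:1,r5:5
c2: issue ADD r3<-Add1 | r0:7,r1:6,r2:2,r3:Add1,r4:1,r5:5
c3: issue SUB r5<-Add2 | r0:7,r1:6,r2:2,r3:Add1,r4:1,r5:Add2
c4: issue MUL r4<-Mul2 | r0:7,r1:6,r2:2,r3:Add1,r4:Mul2,r5:Add2
c5: stall | r0:7,r1:6,r2:2,r3:Add1,r4:Mul2,r5:Add2
c6: CDB Add2=5; stall | r0:7,r1:6,r2:2,r3:Add1,r4:Mul2,r5:5
c7: CDB Mul1=1; issue MUL r5<-Mul1 | r0:7,r1:6,r2:2,r3:Add1,r4:Mul2,r5:Mul1
c8: issue ADD r2<-Add2 | r0:7,r1:6,r2:Add2,r3:Add1,r4:Mul2,r5:Mul1
c9: issue ADD r5<-Add3 | r0:7,r1:6,r2:Add2,r3:Add1,r4:Mul2,r5:Add3
c10: CDB Add1=6; stall | r0:7,r1:6,r2:Add2,r3:6,r4:Mul2,r5:Add3
c11: CDB Mul2=35; issue MUL r0<-Mul2 | r0:Mul2,r1:6,r2:Add2,r3:6,r4:35,r5:Add3
c12: issue ADD r2<-Add1 | r0:Mul2,r1:6,r2:Add1,r3:6,r4:35,r5:Add3
c13: - | r0:Mul2,r1:6,r2:Add1,r3:6,r4:35,r5:Add3
c14: CDB Add2=70 | r0:Mul2,r1:6,r2:Add1,r3:6,r4:35,r5:Add3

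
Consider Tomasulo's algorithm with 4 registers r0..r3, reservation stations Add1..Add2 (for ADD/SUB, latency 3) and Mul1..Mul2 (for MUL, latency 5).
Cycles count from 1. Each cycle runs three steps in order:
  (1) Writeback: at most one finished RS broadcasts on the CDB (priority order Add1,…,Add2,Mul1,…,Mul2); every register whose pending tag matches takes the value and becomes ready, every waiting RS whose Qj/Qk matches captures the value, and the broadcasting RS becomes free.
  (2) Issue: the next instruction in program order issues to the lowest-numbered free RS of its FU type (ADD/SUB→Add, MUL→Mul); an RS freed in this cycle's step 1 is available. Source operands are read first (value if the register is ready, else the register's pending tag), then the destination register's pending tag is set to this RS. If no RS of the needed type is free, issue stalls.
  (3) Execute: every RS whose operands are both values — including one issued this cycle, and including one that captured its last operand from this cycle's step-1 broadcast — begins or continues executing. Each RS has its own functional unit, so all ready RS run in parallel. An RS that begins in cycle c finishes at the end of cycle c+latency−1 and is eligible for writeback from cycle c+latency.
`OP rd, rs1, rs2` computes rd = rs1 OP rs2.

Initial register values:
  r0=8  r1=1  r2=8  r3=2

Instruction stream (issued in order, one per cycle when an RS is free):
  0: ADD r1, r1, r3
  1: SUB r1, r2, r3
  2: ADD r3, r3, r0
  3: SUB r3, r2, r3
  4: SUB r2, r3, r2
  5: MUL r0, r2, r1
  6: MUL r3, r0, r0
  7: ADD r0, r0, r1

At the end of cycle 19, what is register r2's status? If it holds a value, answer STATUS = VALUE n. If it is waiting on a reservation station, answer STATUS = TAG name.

  c1: issue ADD r1<-Add1  regs: r0:8,r1:Add1,r2:8,r3:2
  c2: issue SUB r1<-Add2  regs: r0:8,r1:Add2,r2:8,r3:2
  c3: stall  regs: r0:8,r1:Add2,r2:8,r3:2
  c4: CDB Add1=3; issue ADD r3<-Add1  regs: r0:8,r1:Add2,r2:8,r3:Add1
  c5: CDB Add2=6; issue SUB r3<-Add2  regs: r0:8,r1:6,r2:8,r3:Add2
  c6: stall  regs: r0:8,r1:6,r2:8,r3:Add2
  c7: CDB Add1=10; issue SUB r2<-Add1  regs: r0:8,r1:6,r2:Add1,r3:Add2
  c8: issue MUL r0<-Mul1  regs: r0:Mul1,r1:6,r2:Add1,r3:Add2
  c9: issue MUL r3<-Mul2  regs: r0:Mul1,r1:6,r2:Add1,r3:Mul2
  c10: CDB Add2=-2; issue ADD r0<-Add2  regs: r0:Add2,r1:6,r2:Add1,r3:Mul2
  c11: -  regs: r0:Add2,r1:6,r2:Add1,r3:Mul2
  c12: -  regs: r0:Add2,r1:6,r2:Add1,r3:Mul2
  c13: CDB Add1=-10  regs: r0:Add2,r1:6,r2:-10,r3:Mul2
  c14: -  regs: r0:Add2,r1:6,r2:-10,r3:Mul2
  c15: -  regs: r0:Add2,r1:6,r2:-10,r3:Mul2
  c16: -  regs: r0:Add2,r1:6,r2:-10,r3:Mul2
  c17: -  regs: r0:Add2,r1:6,r2:-10,r3:Mul2
  c18: CDB Mul1=-60  regs: r0:Add2,r1:6,r2:-10,r3:Mul2
  c19: -  regs: r0:Add2,r1:6,r2:-10,r3:Mul2

STATUS = VALUE -10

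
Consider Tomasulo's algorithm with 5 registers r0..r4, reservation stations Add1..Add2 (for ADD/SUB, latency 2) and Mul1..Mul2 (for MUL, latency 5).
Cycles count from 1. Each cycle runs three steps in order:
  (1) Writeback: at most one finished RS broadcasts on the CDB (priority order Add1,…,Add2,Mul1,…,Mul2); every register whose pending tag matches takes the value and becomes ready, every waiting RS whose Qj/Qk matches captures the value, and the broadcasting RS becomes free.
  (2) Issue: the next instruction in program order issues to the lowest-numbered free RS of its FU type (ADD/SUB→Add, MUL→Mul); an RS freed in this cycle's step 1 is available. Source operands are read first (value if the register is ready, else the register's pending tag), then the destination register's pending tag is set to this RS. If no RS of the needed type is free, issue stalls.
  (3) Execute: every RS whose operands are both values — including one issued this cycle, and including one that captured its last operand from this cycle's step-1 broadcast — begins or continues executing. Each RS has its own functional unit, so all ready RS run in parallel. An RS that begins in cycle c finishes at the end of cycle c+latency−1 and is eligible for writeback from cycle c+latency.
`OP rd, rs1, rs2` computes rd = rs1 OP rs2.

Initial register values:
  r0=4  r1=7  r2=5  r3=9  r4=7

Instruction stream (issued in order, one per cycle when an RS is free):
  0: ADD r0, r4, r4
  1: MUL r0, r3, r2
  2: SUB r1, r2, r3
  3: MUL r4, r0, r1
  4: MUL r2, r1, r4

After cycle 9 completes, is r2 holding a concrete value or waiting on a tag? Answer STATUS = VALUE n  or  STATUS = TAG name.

STATUS = TAG Mul1

cycle 1: issue ADD r0<-Add1 // r0:Add1,r1:7,r2:5,r3:9,r4:7
cycle 2: issue MUL r0<-Mul1 // r0:Mul1,r1:7,r2:5,r3:9,r4:7
cycle 3: CDB Add1=14; issue SUB r1<-Add1 // r0:Mul1,r1:Add1,r2:5,r3:9,r4:7
cycle 4: issue MUL r4<-Mul2 // r0:Mul1,r1:Add1,r2:5,r3:9,r4:Mul2
cycle 5: CDB Add1=-4; stall // r0:Mul1,r1:-4,r2:5,r3:9,r4:Mul2
cycle 6: stall // r0:Mul1,r1:-4,r2:5,r3:9,r4:Mul2
cycle 7: CDB Mul1=45; issue MUL r2<-Mul1 // r0:45,r1:-4,r2:Mul1,r3:9,r4:Mul2
cycle 8: - // r0:45,r1:-4,r2:Mul1,r3:9,r4:Mul2
cycle 9: - // r0:45,r1:-4,r2:Mul1,r3:9,r4:Mul2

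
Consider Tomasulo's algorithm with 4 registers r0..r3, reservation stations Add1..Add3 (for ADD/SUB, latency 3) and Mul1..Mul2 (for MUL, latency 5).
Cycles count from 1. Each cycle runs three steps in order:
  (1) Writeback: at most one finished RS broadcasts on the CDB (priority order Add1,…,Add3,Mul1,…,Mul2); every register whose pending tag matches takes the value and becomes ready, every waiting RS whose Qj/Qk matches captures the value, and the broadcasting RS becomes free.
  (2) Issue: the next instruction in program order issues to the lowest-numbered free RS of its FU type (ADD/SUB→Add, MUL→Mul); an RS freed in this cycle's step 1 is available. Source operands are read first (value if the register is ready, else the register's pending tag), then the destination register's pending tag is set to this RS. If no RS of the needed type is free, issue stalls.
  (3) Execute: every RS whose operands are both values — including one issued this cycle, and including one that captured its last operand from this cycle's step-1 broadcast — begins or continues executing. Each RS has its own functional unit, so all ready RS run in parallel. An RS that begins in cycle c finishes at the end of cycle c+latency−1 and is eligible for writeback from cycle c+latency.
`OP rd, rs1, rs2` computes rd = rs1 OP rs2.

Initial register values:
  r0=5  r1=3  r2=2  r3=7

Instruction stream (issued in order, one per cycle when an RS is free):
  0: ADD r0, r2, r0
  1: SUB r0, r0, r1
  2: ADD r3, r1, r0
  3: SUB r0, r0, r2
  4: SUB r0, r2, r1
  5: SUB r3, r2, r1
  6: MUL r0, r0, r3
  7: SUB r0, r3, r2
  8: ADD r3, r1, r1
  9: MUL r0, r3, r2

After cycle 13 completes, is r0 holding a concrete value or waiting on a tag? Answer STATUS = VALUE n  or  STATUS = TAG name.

cycle 1: issue ADD r0<-Add1 // r0:Add1,r1:3,r2:2,r3:7
cycle 2: issue SUB r0<-Add2 // r0:Add2,r1:3,r2:2,r3:7
cycle 3: issue ADD r3<-Add3 // r0:Add2,r1:3,r2:2,r3:Add3
cycle 4: CDB Add1=7; issue SUB r0<-Add1 // r0:Add1,r1:3,r2:2,r3:Add3
cycle 5: stall // r0:Add1,r1:3,r2:2,r3:Add3
cycle 6: stall // r0:Add1,r1:3,r2:2,r3:Add3
cycle 7: CDB Add2=4; issue SUB r0<-Add2 // r0:Add2,r1:3,r2:2,r3:Add3
cycle 8: stall // r0:Add2,r1:3,r2:2,r3:Add3
cycle 9: stall // r0:Add2,r1:3,r2:2,r3:Add3
cycle 10: CDB Add1=2; issue SUB r3<-Add1 // r0:Add2,r1:3,r2:2,r3:Add1
cycle 11: CDB Add2=-1; issue MUL r0<-Mul1 // r0:Mul1,r1:3,r2:2,r3:Add1
cycle 12: CDB Add3=7; issue SUB r0<-Add2 // r0:Add2,r1:3,r2:2,r3:Add1
cycle 13: CDB Add1=-1; issue ADD r3<-Add1 // r0:Add2,r1:3,r2:2,r3:Add1

STATUS = TAG Add2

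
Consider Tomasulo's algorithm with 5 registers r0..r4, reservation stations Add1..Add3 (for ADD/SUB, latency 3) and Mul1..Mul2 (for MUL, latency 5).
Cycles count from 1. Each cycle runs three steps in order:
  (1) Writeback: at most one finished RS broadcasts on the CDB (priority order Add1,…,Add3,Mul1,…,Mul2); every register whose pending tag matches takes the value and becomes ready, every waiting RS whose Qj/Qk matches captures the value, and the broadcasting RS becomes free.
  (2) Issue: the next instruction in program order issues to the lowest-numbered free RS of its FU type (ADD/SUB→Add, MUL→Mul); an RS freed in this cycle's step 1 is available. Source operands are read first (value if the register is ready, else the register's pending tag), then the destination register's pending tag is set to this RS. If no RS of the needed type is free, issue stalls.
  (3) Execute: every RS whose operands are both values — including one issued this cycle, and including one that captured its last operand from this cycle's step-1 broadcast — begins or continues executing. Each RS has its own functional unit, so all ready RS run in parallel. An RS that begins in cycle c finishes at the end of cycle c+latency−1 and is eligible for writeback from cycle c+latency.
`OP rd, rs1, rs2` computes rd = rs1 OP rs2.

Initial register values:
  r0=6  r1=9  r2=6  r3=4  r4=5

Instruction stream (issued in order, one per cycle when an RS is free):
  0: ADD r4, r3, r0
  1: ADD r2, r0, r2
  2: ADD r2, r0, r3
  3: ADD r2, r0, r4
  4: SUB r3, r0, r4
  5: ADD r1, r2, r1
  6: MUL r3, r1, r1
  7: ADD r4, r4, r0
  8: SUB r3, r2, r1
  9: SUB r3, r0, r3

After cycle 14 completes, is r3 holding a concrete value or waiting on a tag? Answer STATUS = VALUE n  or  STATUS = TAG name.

  c1: issue ADD r4<-Add1  regs: r0:6,r1:9,r2:6,r3:4,r4:Add1
  c2: issue ADD r2<-Add2  regs: r0:6,r1:9,r2:Add2,r3:4,r4:Add1
  c3: issue ADD r2<-Add3  regs: r0:6,r1:9,r2:Add3,r3:4,r4:Add1
  c4: CDB Add1=10; issue ADD r2<-Add1  regs: r0:6,r1:9,r2:Add1,r3:4,r4:10
  c5: CDB Add2=12; issue SUB r3<-Add2  regs: r0:6,r1:9,r2:Add1,r3:Add2,r4:10
  c6: CDB Add3=10; issue ADD r1<-Add3  regs: r0:6,r1:Add3,r2:Add1,r3:Add2,r4:10
  c7: CDB Add1=16; issue MUL r3<-Mul1  regs: r0:6,r1:Add3,r2:16,r3:Mul1,r4:10
  c8: CDB Add2=-4; issue ADD r4<-Add1  regs: r0:6,r1:Add3,r2:16,r3:Mul1,r4:Add1
  c9: issue SUB r3<-Add2  regs: r0:6,r1:Add3,r2:16,r3:Add2,r4:Add1
  c10: CDB Add3=25; issue SUB r3<-Add3  regs: r0:6,r1:25,r2:16,r3:Add3,r4:Add1
  c11: CDB Add1=16  regs: r0:6,r1:25,r2:16,r3:Add3,r4:16
  c12: -  regs: r0:6,r1:25,r2:16,r3:Add3,r4:16
  c13: CDB Add2=-9  regs: r0:6,r1:25,r2:16,r3:Add3,r4:16
  c14: -  regs: r0:6,r1:25,r2:16,r3:Add3,r4:16

STATUS = TAG Add3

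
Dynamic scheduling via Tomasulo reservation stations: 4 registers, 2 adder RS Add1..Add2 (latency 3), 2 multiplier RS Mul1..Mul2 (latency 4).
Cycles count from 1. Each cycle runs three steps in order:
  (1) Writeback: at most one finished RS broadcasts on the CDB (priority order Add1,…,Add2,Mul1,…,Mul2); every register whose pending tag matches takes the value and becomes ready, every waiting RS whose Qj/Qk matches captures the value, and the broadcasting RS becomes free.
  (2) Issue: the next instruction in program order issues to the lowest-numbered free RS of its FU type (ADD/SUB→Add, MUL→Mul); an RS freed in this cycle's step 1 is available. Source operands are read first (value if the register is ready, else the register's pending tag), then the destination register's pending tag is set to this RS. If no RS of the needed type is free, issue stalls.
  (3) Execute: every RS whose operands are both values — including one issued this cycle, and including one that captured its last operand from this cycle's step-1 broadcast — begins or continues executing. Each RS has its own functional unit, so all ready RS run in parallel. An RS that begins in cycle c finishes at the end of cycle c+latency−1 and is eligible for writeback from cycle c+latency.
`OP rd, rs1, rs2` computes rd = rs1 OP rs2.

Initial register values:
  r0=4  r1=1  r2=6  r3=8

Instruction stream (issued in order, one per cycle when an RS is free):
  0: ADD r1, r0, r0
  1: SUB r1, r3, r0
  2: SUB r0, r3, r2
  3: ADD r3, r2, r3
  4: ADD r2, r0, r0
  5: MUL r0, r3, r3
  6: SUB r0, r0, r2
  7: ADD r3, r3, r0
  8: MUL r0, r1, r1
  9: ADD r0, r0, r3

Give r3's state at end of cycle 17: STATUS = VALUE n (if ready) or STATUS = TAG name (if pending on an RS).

cycle 1: issue ADD r1<-Add1 // r0:4,r1:Add1,r2:6,r3:8
cycle 2: issue SUB r1<-Add2 // r0:4,r1:Add2,r2:6,r3:8
cycle 3: stall // r0:4,r1:Add2,r2:6,r3:8
cycle 4: CDB Add1=8; issue SUB r0<-Add1 // r0:Add1,r1:Add2,r2:6,r3:8
cycle 5: CDB Add2=4; issue ADD r3<-Add2 // r0:Add1,r1:4,r2:6,r3:Add2
cycle 6: stall // r0:Add1,r1:4,r2:6,r3:Add2
cycle 7: CDB Add1=2; issue ADD r2<-Add1 // r0:2,r1:4,r2:Add1,r3:Add2
cycle 8: CDB Add2=14; issue MUL r0<-Mul1 // r0:Mul1,r1:4,r2:Add1,r3:14
cycle 9: issue SUB r0<-Add2 // r0:Add2,r1:4,r2:Add1,r3:14
cycle 10: CDB Add1=4; issue ADD r3<-Add1 // r0:Add2,r1:4,r2:4,r3:Add1
cycle 11: issue MUL r0<-Mul2 // r0:Mul2,r1:4,r2:4,r3:Add1
cycle 12: CDB Mul1=196; stall // r0:Mul2,r1:4,r2:4,r3:Add1
cycle 13: stall // r0:Mul2,r1:4,r2:4,r3:Add1
cycle 14: stall // r0:Mul2,r1:4,r2:4,r3:Add1
cycle 15: CDB Add2=192; issue ADD r0<-Add2 // r0:Add2,r1:4,r2:4,r3:Add1
cycle 16: CDB Mul2=16 // r0:Add2,r1:4,r2:4,r3:Add1
cycle 17: - // r0:Add2,r1:4,r2:4,r3:Add1

STATUS = TAG Add1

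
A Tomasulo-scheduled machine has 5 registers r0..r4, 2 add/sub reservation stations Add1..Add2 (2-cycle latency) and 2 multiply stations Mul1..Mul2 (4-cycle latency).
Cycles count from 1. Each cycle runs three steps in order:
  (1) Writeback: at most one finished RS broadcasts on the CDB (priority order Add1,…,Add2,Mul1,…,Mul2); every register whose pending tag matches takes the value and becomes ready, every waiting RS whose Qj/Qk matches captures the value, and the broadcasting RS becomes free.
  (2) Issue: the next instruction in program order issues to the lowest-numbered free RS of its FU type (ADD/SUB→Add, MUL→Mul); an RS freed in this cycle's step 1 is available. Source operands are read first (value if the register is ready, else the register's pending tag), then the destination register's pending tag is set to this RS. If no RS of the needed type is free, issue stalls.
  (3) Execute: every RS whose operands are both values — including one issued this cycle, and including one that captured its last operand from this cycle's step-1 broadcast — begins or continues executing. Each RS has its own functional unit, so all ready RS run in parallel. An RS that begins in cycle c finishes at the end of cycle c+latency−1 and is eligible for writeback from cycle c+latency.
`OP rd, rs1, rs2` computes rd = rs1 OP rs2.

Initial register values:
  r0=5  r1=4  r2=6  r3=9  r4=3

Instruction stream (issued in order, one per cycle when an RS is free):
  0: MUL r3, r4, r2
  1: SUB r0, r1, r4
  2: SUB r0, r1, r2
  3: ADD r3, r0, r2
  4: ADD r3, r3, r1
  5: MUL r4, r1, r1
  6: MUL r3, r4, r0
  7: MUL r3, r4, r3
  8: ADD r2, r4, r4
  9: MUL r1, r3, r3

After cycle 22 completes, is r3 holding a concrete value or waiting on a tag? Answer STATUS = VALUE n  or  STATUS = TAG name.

STATUS = VALUE -512

cycle 1: issue MUL r3<-Mul1 // r0:5,r1:4,r2:6,r3:Mul1,r4:3
cycle 2: issue SUB r0<-Add1 // r0:Add1,r1:4,r2:6,r3:Mul1,r4:3
cycle 3: issue SUB r0<-Add2 // r0:Add2,r1:4,r2:6,r3:Mul1,r4:3
cycle 4: CDB Add1=1; issue ADD r3<-Add1 // r0:Add2,r1:4,r2:6,r3:Add1,r4:3
cycle 5: CDB Add2=-2; issue ADD r3<-Add2 // r0:-2,r1:4,r2:6,r3:Add2,r4:3
cycle 6: CDB Mul1=18; issue MUL r4<-Mul1 // r0:-2,r1:4,r2:6,r3:Add2,r4:Mul1
cycle 7: CDB Add1=4; issue MUL r3<-Mul2 // r0:-2,r1:4,r2:6,r3:Mul2,r4:Mul1
cycle 8: stall // r0:-2,r1:4,r2:6,r3:Mul2,r4:Mul1
cycle 9: CDB Add2=8; stall // r0:-2,r1:4,r2:6,r3:Mul2,r4:Mul1
cycle 10: CDB Mul1=16; issue MUL r3<-Mul1 // r0:-2,r1:4,r2:6,r3:Mul1,r4:16
cycle 11: issue ADD r2<-Add1 // r0:-2,r1:4,r2:Add1,r3:Mul1,r4:16
cycle 12: stall // r0:-2,r1:4,r2:Add1,r3:Mul1,r4:16
cycle 13: CDB Add1=32; stall // r0:-2,r1:4,r2:32,r3:Mul1,r4:16
cycle 14: CDB Mul2=-32; issue MUL r1<-Mul2 // r0:-2,r1:Mul2,r2:32,r3:Mul1,r4:16
cycle 15: - // r0:-2,r1:Mul2,r2:32,r3:Mul1,r4:16
cycle 16: - // r0:-2,r1:Mul2,r2:32,r3:Mul1,r4:16
cycle 17: - // r0:-2,r1:Mul2,r2:32,r3:Mul1,r4:16
cycle 18: CDB Mul1=-512 // r0:-2,r1:Mul2,r2:32,r3:-512,r4:16
cycle 19: - // r0:-2,r1:Mul2,r2:32,r3:-512,r4:16
cycle 20: - // r0:-2,r1:Mul2,r2:32,r3:-512,r4:16
cycle 21: - // r0:-2,r1:Mul2,r2:32,r3:-512,r4:16
cycle 22: CDB Mul2=262144 // r0:-2,r1:262144,r2:32,r3:-512,r4:16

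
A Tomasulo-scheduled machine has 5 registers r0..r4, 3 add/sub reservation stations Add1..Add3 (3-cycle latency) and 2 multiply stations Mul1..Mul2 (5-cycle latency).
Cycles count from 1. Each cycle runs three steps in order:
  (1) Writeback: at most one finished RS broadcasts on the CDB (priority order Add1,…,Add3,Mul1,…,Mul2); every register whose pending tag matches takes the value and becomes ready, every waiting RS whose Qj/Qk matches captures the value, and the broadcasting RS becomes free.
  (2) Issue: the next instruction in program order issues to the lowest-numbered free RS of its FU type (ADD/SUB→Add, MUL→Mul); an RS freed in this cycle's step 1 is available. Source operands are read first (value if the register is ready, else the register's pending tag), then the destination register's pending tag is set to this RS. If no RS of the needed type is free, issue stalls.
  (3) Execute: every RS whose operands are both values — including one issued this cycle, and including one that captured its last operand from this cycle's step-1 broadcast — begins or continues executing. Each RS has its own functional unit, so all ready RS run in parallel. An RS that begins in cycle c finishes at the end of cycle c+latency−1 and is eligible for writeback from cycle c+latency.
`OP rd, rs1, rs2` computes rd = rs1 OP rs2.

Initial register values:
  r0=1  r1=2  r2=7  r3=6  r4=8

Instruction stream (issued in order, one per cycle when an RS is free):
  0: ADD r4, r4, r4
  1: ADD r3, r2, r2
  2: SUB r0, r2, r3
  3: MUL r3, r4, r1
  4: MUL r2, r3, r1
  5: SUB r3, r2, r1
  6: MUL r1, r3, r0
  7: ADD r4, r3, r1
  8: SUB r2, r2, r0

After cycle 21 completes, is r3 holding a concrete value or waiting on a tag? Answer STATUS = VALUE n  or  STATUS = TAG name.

c1: issue ADD r4<-Add1 | r0:1,r1:2,r2:7,r3:6,r4:Add1
c2: issue ADD r3<-Add2 | r0:1,r1:2,r2:7,r3:Add2,r4:Add1
c3: issue SUB r0<-Add3 | r0:Add3,r1:2,r2:7,r3:Add2,r4:Add1
c4: CDB Add1=16; issue MUL r3<-Mul1 | r0:Add3,r1:2,r2:7,r3:Mul1,r4:16
c5: CDB Add2=14; issue MUL r2<-Mul2 | r0:Add3,r1:2,r2:Mul2,r3:Mul1,r4:16
c6: issue SUB r3<-Add1 | r0:Add3,r1:2,r2:Mul2,r3:Add1,r4:16
c7: stall | r0:Add3,r1:2,r2:Mul2,r3:Add1,r4:16
c8: CDB Add3=-7; stall | r0:-7,r1:2,r2:Mul2,r3:Add1,r4:16
c9: CDB Mul1=32; issue MUL r1<-Mul1 | r0:-7,r1:Mul1,r2:Mul2,r3:Add1,r4:16
c10: issue ADD r4<-Add2 | r0:-7,r1:Mul1,r2:Mul2,r3:Add1,r4:Add2
c11: issue SUB r2<-Add3 | r0:-7,r1:Mul1,r2:Add3,r3:Add1,r4:Add2
c12: - | r0:-7,r1:Mul1,r2:Add3,r3:Add1,r4:Add2
c13: - | r0:-7,r1:Mul1,r2:Add3,r3:Add1,r4:Add2
c14: CDB Mul2=64 | r0:-7,r1:Mul1,r2:Add3,r3:Add1,r4:Add2
c15: - | r0:-7,r1:Mul1,r2:Add3,r3:Add1,r4:Add2
c16: - | r0:-7,r1:Mul1,r2:Add3,r3:Add1,r4:Add2
c17: CDB Add1=62 | r0:-7,r1:Mul1,r2:Add3,r3:62,r4:Add2
c18: CDB Add3=71 | r0:-7,r1:Mul1,r2:71,r3:62,r4:Add2
c19: - | r0:-7,r1:Mul1,r2:71,r3:62,r4:Add2
c20: - | r0:-7,r1:Mul1,r2:71,r3:62,r4:Add2
c21: - | r0:-7,r1:Mul1,r2:71,r3:62,r4:Add2

STATUS = VALUE 62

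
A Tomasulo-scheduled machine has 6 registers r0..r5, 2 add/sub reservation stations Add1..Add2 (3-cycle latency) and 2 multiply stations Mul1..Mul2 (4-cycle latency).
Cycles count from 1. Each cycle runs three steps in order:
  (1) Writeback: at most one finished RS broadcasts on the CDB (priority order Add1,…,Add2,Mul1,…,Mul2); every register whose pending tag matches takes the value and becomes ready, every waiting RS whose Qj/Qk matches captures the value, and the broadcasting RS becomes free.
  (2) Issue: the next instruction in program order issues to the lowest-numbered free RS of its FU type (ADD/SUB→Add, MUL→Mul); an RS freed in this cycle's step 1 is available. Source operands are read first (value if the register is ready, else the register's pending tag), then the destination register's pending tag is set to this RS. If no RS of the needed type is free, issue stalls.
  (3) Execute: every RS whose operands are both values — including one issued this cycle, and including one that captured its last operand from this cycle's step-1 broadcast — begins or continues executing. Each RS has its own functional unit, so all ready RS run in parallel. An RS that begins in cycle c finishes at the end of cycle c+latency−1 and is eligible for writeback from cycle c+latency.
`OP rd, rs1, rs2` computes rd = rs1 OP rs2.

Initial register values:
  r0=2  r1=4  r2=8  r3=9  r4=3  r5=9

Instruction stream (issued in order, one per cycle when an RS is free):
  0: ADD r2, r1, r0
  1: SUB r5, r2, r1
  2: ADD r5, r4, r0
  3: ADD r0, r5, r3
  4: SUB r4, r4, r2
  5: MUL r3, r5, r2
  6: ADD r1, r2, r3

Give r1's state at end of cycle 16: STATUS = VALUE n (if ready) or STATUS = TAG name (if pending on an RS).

STATUS = VALUE 36

  c1: issue ADD r2<-Add1  regs: r0:2,r1:4,r2:Add1,r3:9,r4:3,r5:9
  c2: issue SUB r5<-Add2  regs: r0:2,r1:4,r2:Add1,r3:9,r4:3,r5:Add2
  c3: stall  regs: r0:2,r1:4,r2:Add1,r3:9,r4:3,r5:Add2
  c4: CDB Add1=6; issue ADD r5<-Add1  regs: r0:2,r1:4,r2:6,r3:9,r4:3,r5:Add1
  c5: stall  regs: r0:2,r1:4,r2:6,r3:9,r4:3,r5:Add1
  c6: stall  regs: r0:2,r1:4,r2:6,r3:9,r4:3,r5:Add1
  c7: CDB Add1=5; issue ADD r0<-Add1  regs: r0:Add1,r1:4,r2:6,r3:9,r4:3,r5:5
  c8: CDB Add2=2; issue SUB r4<-Add2  regs: r0:Add1,r1:4,r2:6,r3:9,r4:Add2,r5:5
  c9: issue MUL r3<-Mul1  regs: r0:Add1,r1:4,r2:6,r3:Mul1,r4:Add2,r5:5
  c10: CDB Add1=14; issue ADD r1<-Add1  regs: r0:14,r1:Add1,r2:6,r3:Mul1,r4:Add2,r5:5
  c11: CDB Add2=-3  regs: r0:14,r1:Add1,r2:6,r3:Mul1,r4:-3,r5:5
  c12: -  regs: r0:14,r1:Add1,r2:6,r3:Mul1,r4:-3,r5:5
  c13: CDB Mul1=30  regs: r0:14,r1:Add1,r2:6,r3:30,r4:-3,r5:5
  c14: -  regs: r0:14,r1:Add1,r2:6,r3:30,r4:-3,r5:5
  c15: -  regs: r0:14,r1:Add1,r2:6,r3:30,r4:-3,r5:5
  c16: CDB Add1=36  regs: r0:14,r1:36,r2:6,r3:30,r4:-3,r5:5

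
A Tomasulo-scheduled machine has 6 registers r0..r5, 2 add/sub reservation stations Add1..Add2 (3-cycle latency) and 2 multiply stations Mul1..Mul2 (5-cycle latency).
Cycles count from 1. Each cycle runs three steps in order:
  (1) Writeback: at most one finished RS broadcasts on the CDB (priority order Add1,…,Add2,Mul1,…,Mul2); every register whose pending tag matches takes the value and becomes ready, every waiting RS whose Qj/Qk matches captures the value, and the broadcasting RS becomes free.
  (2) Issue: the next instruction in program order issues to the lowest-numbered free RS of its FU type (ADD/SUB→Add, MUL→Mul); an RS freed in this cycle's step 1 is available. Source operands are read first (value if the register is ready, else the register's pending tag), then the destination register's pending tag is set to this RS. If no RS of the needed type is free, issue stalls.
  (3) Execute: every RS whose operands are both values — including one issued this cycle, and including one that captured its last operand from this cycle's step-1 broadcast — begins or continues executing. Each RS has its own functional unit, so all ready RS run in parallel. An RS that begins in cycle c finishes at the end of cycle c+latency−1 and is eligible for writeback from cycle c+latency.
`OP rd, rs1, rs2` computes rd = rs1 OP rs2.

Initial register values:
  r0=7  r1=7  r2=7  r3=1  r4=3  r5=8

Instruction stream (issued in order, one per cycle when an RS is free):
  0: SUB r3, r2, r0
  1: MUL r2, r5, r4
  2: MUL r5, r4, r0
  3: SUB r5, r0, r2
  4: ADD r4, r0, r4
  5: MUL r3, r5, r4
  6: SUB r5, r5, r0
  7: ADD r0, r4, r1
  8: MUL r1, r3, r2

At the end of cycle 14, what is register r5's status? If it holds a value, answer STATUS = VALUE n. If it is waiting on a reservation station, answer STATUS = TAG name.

c1: issue SUB r3<-Add1 | r0:7,r1:7,r2:7,r3:Add1,r4:3,r5:8
c2: issue MUL r2<-Mul1 | r0:7,r1:7,r2:Mul1,r3:Add1,r4:3,r5:8
c3: issue MUL r5<-Mul2 | r0:7,r1:7,r2:Mul1,r3:Add1,r4:3,r5:Mul2
c4: CDB Add1=0; issue SUB r5<-Add1 | r0:7,r1:7,r2:Mul1,r3:0,r4:3,r5:Add1
c5: issue ADD r4<-Add2 | r0:7,r1:7,r2:Mul1,r3:0,r4:Add2,r5:Add1
c6: stall | r0:7,r1:7,r2:Mul1,r3:0,r4:Add2,r5:Add1
c7: CDB Mul1=24; issue MUL r3<-Mul1 | r0:7,r1:7,r2:24,r3:Mul1,r4:Add2,r5:Add1
c8: CDB Add2=10; issue SUB r5<-Add2 | r0:7,r1:7,r2:24,r3:Mul1,r4:10,r5:Add2
c9: CDB Mul2=21; stall | r0:7,r1:7,r2:24,r3:Mul1,r4:10,r5:Add2
c10: CDB Add1=-17; issue ADD r0<-Add1 | r0:Add1,r1:7,r2:24,r3:Mul1,r4:10,r5:Add2
c11: issue MUL r1<-Mul2 | r0:Add1,r1:Mul2,r2:24,r3:Mul1,r4:10,r5:Add2
c12: - | r0:Add1,r1:Mul2,r2:24,r3:Mul1,r4:10,r5:Add2
c13: CDB Add1=17 | r0:17,r1:Mul2,r2:24,r3:Mul1,r4:10,r5:Add2
c14: CDB Add2=-24 | r0:17,r1:Mul2,r2:24,r3:Mul1,r4:10,r5:-24

STATUS = VALUE -24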